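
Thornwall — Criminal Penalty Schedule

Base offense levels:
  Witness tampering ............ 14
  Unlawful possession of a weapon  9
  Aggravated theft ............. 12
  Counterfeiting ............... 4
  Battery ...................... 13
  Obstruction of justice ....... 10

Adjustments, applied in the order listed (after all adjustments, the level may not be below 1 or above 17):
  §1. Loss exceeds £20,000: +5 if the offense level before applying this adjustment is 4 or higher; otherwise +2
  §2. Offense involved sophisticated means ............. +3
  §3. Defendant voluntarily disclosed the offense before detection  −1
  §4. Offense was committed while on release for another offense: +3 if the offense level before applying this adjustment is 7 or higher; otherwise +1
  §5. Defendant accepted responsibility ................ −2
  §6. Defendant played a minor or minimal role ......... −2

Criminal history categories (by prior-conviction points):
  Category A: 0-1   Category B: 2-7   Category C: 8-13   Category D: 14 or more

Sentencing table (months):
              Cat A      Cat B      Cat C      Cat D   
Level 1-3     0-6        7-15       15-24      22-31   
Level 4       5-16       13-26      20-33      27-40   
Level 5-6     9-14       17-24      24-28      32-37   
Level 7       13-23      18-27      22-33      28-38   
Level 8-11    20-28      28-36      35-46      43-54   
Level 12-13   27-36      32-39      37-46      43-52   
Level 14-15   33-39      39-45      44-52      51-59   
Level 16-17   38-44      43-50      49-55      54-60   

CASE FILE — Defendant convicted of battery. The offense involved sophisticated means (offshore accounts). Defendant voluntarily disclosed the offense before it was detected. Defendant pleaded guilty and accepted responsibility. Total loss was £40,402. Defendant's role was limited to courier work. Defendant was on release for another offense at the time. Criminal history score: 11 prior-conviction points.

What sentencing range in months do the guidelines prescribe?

49-55 months

Base offense level for battery: 13.
§1 applies (level before this adjustment is 13 ≥ 4, so +5): 13 + 5 = 18.
§2 applies: 18 + 3 = 21.
§3 applies: 21 − 1 = 20.
§4 applies (level before this adjustment is 20 ≥ 7, so +3): 20 + 3 = 23.
§5 applies: 23 − 2 = 21.
§6 applies: 21 − 2 = 19.
Level 19 exceeds the maximum of 17; capped at 17.
Final offense level: 17.
Criminal history: 11 prior points → Category C (8-13).
Level 17 falls in the 16-17 band.
Grid: Level 16-17 × Category C = 49-55 months.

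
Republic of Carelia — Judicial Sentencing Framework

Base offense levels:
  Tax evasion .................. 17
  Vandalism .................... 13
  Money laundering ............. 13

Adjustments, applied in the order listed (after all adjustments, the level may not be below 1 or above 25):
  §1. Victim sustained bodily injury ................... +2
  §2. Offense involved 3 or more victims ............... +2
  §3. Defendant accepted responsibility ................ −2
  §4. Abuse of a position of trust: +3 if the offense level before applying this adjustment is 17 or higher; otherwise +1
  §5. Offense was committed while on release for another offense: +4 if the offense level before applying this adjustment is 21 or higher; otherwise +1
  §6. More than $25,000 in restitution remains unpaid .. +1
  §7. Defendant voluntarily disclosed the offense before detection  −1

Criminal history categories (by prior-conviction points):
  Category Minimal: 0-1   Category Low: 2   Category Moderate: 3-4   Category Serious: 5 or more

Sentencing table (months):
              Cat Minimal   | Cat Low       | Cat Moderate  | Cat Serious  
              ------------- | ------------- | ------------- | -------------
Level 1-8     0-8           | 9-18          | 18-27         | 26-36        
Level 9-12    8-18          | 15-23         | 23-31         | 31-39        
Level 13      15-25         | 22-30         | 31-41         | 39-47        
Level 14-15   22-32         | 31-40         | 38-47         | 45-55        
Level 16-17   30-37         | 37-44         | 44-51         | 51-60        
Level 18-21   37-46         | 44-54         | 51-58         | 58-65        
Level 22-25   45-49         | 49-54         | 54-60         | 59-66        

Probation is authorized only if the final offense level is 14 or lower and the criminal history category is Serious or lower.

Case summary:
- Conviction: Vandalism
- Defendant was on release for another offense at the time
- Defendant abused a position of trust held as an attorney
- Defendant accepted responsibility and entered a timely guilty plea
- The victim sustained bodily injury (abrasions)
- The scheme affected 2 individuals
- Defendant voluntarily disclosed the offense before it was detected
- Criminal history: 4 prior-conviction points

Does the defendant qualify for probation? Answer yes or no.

Yes

Base offense level for vandalism: 13.
§1 applies: 13 + 2 = 15.
§3 applies: 15 − 2 = 13.
§4 applies (level before this adjustment is 13 < 17, so +1): 13 + 1 = 14.
§5 applies (level before this adjustment is 14 < 21, so +1): 14 + 1 = 15.
§6 does not apply.
§7 applies: 15 − 1 = 14.
Final offense level: 14.
Criminal history: 4 prior points → Category Moderate (3-4).
Level 14 falls in the 14-15 band.
Grid: Level 14-15 × Category Moderate = 38-47 months.
Probation check: level 14 ≤ 14 and category Moderate ≤ Serious → eligible.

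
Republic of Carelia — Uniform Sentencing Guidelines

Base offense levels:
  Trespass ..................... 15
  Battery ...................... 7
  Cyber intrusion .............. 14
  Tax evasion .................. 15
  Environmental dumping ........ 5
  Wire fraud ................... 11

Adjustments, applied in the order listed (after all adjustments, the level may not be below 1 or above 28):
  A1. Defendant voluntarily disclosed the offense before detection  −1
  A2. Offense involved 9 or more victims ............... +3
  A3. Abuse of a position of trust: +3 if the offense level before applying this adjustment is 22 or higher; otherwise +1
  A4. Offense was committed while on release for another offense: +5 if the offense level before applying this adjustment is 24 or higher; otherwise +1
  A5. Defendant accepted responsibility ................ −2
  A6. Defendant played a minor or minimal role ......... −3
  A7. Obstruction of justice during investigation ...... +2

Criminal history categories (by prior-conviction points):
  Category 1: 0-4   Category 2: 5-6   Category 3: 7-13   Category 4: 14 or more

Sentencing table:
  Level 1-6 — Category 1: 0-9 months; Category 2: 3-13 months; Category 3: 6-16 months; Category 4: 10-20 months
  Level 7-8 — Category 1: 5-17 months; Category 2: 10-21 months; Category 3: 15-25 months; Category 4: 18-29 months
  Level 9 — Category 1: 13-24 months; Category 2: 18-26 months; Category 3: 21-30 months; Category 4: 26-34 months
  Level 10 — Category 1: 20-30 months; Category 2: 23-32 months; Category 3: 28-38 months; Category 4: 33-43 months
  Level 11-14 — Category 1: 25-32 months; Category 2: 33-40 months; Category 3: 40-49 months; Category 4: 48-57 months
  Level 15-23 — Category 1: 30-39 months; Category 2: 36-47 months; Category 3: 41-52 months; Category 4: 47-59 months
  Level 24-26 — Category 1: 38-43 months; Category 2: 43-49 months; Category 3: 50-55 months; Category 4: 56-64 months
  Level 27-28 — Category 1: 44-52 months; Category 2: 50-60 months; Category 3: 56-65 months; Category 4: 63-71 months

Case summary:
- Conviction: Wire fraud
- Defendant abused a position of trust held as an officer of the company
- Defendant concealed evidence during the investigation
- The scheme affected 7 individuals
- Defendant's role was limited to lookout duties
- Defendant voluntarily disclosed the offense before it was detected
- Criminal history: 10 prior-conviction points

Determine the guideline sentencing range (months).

Base offense level for wire fraud: 11.
A1 applies: 11 − 1 = 10.
A2 does not apply.
A3 applies (level before this adjustment is 10 < 22, so +1): 10 + 1 = 11.
A5 does not apply.
A6 applies: 11 − 3 = 8.
A7 applies: 8 + 2 = 10.
Final offense level: 10.
Criminal history: 10 prior points → Category 3 (7-13).
Level 10 falls in the 10 band.
Grid: Level 10 × Category 3 = 28-38 months.

28-38 months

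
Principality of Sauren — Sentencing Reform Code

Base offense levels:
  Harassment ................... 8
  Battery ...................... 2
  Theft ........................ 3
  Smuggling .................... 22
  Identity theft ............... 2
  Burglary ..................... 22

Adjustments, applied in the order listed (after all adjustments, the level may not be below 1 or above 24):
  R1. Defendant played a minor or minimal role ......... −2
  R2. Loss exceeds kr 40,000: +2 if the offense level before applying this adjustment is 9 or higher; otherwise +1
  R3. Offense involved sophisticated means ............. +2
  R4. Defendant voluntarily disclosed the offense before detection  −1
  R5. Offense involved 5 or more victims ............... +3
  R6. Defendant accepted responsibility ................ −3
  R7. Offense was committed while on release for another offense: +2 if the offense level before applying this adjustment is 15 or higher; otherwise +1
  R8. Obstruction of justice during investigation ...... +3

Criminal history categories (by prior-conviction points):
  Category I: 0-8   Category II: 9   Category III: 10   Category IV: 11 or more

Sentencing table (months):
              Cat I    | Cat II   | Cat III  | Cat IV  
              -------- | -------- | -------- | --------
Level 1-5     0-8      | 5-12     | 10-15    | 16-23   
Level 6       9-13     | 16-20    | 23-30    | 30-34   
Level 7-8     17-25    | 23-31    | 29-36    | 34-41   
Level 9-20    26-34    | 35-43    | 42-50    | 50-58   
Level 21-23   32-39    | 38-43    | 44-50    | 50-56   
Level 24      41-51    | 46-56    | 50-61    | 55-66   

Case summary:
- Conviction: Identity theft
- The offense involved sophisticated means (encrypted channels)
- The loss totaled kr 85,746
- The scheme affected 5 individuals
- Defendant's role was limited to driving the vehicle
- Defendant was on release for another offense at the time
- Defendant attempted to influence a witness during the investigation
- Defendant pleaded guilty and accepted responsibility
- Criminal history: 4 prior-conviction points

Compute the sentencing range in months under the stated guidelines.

17-25 months

Base offense level for identity theft: 2.
R1 applies: 2 − 2 = 0.
R2 applies (level before this adjustment is 0 < 9, so +1): 0 + 1 = 1.
R3 applies: 1 + 2 = 3.
R5 applies: 3 + 3 = 6.
R6 applies: 6 − 3 = 3.
R7 applies (level before this adjustment is 3 < 15, so +1): 3 + 1 = 4.
R8 applies: 4 + 3 = 7.
Final offense level: 7.
Criminal history: 4 prior points → Category I (0-8).
Level 7 falls in the 7-8 band.
Grid: Level 7-8 × Category I = 17-25 months.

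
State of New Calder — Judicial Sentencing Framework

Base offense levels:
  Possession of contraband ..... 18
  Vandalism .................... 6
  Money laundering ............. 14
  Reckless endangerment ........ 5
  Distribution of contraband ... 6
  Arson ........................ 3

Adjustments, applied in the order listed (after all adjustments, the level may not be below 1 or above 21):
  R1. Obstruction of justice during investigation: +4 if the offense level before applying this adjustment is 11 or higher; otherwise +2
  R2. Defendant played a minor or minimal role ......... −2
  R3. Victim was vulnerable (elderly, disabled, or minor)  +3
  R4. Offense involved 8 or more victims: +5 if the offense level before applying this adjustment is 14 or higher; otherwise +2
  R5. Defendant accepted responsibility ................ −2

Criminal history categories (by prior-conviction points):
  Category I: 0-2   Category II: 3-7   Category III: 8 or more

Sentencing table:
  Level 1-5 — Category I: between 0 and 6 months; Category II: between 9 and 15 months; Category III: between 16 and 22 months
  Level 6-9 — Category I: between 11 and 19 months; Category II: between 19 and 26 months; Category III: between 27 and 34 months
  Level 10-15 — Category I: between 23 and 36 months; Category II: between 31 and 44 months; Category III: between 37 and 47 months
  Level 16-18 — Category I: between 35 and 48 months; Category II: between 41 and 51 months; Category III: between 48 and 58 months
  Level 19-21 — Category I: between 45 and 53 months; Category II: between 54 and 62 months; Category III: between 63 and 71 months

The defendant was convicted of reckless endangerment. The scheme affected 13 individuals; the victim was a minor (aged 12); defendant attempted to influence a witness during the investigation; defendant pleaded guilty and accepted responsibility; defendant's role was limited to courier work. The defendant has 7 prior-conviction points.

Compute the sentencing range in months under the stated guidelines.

19-26 months

Base offense level for reckless endangerment: 5.
R1 applies (level before this adjustment is 5 < 11, so +2): 5 + 2 = 7.
R2 applies: 7 − 2 = 5.
R3 applies: 5 + 3 = 8.
R4 applies (level before this adjustment is 8 < 14, so +2): 8 + 2 = 10.
R5 applies: 10 − 2 = 8.
Final offense level: 8.
Criminal history: 7 prior points → Category II (3-7).
Level 8 falls in the 6-9 band.
Grid: Level 6-9 × Category II = 19-26 months.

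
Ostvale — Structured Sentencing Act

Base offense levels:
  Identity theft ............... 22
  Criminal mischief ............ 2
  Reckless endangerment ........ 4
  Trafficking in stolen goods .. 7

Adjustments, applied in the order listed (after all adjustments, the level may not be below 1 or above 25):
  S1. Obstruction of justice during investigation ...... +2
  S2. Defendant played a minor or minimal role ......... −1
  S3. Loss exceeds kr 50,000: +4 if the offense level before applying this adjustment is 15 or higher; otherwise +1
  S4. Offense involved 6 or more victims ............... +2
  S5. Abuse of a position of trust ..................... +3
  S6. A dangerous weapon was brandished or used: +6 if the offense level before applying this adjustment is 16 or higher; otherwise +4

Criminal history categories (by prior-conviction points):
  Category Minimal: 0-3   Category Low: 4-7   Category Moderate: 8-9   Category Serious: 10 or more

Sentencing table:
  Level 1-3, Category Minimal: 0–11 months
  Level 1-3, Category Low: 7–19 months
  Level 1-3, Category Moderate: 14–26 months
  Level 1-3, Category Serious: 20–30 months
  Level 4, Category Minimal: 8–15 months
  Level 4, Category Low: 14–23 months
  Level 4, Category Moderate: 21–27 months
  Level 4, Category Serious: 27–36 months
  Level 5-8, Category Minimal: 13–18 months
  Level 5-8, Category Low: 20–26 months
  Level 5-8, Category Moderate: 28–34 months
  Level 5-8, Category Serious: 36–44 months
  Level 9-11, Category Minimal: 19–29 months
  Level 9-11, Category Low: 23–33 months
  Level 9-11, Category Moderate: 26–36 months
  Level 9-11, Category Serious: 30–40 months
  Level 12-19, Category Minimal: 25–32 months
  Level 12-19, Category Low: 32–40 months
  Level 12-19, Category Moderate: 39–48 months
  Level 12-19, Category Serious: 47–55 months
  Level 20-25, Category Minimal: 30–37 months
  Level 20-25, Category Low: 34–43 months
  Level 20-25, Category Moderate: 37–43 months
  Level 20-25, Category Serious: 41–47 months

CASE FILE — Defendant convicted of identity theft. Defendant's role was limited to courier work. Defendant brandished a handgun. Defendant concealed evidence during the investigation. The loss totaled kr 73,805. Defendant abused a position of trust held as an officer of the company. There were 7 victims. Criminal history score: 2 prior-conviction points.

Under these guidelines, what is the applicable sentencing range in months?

Base offense level for identity theft: 22.
S1 applies: 22 + 2 = 24.
S2 applies: 24 − 1 = 23.
S3 applies (level before this adjustment is 23 ≥ 15, so +4): 23 + 4 = 27.
S4 applies: 27 + 2 = 29.
S5 applies: 29 + 3 = 32.
S6 applies (level before this adjustment is 32 ≥ 16, so +6): 32 + 6 = 38.
Level 38 exceeds the maximum of 25; capped at 25.
Final offense level: 25.
Criminal history: 2 prior points → Category Minimal (0-3).
Level 25 falls in the 20-25 band.
Grid: Level 20-25 × Category Minimal = 30-37 months.

30-37 months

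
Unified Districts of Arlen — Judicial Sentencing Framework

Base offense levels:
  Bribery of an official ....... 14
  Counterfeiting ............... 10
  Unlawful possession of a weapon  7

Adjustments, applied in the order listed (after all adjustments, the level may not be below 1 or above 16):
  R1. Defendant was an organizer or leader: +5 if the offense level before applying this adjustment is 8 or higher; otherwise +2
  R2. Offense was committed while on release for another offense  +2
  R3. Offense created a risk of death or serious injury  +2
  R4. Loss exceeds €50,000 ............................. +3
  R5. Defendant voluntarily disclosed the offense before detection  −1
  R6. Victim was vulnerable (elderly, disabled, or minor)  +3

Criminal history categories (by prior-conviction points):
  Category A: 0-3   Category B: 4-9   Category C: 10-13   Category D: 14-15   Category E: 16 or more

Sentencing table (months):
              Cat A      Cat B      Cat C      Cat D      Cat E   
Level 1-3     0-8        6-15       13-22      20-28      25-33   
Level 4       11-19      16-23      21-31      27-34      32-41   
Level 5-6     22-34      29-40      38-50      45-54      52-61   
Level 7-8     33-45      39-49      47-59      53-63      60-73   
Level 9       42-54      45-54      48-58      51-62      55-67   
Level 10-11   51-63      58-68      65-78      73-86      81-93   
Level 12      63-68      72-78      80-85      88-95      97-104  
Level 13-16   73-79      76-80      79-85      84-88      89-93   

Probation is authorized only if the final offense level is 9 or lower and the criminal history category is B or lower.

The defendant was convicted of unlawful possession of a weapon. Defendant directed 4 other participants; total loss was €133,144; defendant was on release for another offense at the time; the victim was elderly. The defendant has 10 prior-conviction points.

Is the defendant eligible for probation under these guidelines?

No

Base offense level for unlawful possession of a weapon: 7.
R1 applies (level before this adjustment is 7 < 8, so +2): 7 + 2 = 9.
R2 applies: 9 + 2 = 11.
R3 does not apply.
R4 applies: 11 + 3 = 14.
R5 does not apply.
R6 applies: 14 + 3 = 17.
Level 17 exceeds the maximum of 16; capped at 16.
Final offense level: 16.
Criminal history: 10 prior points → Category C (10-13).
Level 16 falls in the 13-16 band.
Grid: Level 13-16 × Category C = 79-85 months.
Probation check: level 16 > 9 and category C > B → not eligible.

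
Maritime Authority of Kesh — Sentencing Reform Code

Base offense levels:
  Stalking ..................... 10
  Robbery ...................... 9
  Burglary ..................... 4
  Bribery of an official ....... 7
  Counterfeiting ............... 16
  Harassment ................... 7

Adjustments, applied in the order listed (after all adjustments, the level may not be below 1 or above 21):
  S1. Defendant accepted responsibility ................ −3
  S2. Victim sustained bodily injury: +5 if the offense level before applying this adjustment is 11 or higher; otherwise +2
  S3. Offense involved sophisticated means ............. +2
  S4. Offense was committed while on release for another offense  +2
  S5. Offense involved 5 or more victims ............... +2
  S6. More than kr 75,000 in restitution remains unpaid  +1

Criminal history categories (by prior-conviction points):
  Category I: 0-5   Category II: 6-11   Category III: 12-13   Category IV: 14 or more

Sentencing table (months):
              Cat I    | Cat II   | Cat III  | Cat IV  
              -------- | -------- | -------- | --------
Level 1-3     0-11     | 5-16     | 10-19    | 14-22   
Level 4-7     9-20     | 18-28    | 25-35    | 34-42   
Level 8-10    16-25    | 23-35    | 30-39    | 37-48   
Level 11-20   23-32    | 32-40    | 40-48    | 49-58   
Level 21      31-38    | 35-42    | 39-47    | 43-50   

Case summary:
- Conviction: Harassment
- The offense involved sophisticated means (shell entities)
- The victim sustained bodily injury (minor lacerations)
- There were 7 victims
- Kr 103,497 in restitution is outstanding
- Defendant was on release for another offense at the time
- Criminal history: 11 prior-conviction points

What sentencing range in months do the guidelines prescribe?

Base offense level for harassment: 7.
S1 does not apply.
S2 applies (level before this adjustment is 7 < 11, so +2): 7 + 2 = 9.
S3 applies: 9 + 2 = 11.
S4 applies: 11 + 2 = 13.
S5 applies: 13 + 2 = 15.
S6 applies: 15 + 1 = 16.
Final offense level: 16.
Criminal history: 11 prior points → Category II (6-11).
Level 16 falls in the 11-20 band.
Grid: Level 11-20 × Category II = 32-40 months.

32-40 months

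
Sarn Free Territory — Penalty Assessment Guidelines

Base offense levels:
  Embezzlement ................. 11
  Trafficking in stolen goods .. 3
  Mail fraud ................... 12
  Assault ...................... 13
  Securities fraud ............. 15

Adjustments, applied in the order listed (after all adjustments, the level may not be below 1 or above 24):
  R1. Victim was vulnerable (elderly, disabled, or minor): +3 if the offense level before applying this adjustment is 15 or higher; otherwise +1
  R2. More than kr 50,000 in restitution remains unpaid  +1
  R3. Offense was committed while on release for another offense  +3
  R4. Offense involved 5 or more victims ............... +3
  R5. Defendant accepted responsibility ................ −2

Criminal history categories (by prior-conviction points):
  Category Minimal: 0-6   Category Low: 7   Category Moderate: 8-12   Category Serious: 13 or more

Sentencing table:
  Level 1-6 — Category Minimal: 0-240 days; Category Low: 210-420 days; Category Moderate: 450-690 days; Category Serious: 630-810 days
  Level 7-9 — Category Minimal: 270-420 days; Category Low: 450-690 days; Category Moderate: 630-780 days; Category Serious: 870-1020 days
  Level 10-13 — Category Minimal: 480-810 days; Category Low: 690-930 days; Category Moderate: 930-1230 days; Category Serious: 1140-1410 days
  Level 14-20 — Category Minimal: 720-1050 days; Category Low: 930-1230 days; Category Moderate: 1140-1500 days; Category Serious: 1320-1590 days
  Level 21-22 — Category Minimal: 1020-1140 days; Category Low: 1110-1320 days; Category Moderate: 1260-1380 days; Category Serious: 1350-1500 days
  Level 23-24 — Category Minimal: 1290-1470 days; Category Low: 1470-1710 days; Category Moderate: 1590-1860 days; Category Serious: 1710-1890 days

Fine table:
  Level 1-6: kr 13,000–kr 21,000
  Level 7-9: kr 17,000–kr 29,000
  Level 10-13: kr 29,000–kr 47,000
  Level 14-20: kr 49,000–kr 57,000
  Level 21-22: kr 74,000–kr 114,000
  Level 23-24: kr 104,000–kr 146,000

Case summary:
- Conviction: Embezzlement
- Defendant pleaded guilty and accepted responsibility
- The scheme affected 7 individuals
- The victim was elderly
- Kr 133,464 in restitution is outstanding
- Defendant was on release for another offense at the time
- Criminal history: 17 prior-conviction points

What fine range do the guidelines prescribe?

kr 49,000–kr 57,000

Base offense level for embezzlement: 11.
R1 applies (level before this adjustment is 11 < 15, so +1): 11 + 1 = 12.
R2 applies: 12 + 1 = 13.
R3 applies: 13 + 3 = 16.
R4 applies: 16 + 3 = 19.
R5 applies: 19 − 2 = 17.
Final offense level: 17.
Level 17 falls in the 14-20 band.
Fine table: Level 14-20 → kr 49,000–kr 57,000.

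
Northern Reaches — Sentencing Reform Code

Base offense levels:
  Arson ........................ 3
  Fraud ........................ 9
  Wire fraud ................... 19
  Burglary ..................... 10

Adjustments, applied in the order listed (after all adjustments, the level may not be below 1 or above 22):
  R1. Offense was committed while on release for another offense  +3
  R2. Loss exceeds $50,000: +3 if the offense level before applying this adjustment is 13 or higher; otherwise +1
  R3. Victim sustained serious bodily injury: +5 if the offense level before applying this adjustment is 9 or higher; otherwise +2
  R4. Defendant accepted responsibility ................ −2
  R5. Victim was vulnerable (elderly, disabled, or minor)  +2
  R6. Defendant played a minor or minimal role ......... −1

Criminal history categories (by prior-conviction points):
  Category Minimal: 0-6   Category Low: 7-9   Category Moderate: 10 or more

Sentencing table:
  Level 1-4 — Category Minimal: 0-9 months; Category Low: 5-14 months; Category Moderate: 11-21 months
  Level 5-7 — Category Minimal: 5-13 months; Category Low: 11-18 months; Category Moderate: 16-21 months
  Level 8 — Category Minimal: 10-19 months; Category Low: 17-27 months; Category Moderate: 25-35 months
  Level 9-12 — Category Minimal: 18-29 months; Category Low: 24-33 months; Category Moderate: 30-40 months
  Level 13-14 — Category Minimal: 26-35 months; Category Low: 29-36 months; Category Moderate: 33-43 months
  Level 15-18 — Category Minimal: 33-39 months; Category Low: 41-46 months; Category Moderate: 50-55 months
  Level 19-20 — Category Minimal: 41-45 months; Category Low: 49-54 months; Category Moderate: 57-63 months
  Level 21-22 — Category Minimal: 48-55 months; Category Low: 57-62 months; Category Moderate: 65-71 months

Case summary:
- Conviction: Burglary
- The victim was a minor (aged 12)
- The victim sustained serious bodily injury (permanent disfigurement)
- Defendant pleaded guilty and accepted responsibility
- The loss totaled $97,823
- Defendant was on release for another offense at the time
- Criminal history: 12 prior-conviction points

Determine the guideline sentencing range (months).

65-71 months

Base offense level for burglary: 10.
R1 applies: 10 + 3 = 13.
R2 applies (level before this adjustment is 13 ≥ 13, so +3): 13 + 3 = 16.
R3 applies (level before this adjustment is 16 ≥ 9, so +5): 16 + 5 = 21.
R4 applies: 21 − 2 = 19.
R5 applies: 19 + 2 = 21.
R6 does not apply.
Final offense level: 21.
Criminal history: 12 prior points → Category Moderate (10+).
Level 21 falls in the 21-22 band.
Grid: Level 21-22 × Category Moderate = 65-71 months.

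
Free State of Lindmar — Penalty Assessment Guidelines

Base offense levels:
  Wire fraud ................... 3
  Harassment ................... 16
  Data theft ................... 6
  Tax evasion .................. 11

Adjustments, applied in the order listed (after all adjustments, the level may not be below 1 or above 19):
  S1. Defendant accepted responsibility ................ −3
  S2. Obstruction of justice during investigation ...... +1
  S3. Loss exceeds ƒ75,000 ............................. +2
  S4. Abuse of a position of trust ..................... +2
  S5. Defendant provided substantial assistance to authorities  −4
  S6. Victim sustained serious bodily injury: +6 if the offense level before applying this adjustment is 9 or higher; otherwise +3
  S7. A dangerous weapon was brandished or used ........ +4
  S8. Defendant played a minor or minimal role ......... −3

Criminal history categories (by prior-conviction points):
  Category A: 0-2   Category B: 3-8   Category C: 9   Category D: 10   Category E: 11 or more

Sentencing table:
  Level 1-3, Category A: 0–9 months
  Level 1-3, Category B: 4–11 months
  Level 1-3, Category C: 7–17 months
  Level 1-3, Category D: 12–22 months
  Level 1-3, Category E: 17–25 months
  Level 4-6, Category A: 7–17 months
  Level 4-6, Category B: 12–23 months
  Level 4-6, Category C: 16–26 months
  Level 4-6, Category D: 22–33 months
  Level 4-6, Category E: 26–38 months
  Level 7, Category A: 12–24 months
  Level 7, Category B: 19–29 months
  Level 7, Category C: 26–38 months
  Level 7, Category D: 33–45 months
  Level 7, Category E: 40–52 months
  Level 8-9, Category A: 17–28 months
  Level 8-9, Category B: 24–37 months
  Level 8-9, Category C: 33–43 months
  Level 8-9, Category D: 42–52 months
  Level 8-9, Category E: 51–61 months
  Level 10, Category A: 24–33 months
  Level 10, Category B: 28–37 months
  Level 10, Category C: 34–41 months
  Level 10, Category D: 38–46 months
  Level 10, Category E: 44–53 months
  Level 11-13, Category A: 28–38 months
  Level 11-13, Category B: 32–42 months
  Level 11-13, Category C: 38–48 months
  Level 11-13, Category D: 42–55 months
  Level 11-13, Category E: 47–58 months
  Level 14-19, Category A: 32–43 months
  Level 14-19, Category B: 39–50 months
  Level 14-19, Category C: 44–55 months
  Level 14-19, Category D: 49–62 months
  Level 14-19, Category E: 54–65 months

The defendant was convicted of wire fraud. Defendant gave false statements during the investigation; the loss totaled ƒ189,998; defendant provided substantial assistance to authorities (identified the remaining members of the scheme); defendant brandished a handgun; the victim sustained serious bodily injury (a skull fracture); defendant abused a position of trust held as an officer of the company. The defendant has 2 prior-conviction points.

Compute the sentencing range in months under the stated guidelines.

Base offense level for wire fraud: 3.
S1 does not apply.
S2 applies: 3 + 1 = 4.
S3 applies: 4 + 2 = 6.
S4 applies: 6 + 2 = 8.
S5 applies: 8 − 4 = 4.
S6 applies (level before this adjustment is 4 < 9, so +3): 4 + 3 = 7.
S7 applies: 7 + 4 = 11.
Final offense level: 11.
Criminal history: 2 prior points → Category A (0-2).
Level 11 falls in the 11-13 band.
Grid: Level 11-13 × Category A = 28-38 months.

28-38 months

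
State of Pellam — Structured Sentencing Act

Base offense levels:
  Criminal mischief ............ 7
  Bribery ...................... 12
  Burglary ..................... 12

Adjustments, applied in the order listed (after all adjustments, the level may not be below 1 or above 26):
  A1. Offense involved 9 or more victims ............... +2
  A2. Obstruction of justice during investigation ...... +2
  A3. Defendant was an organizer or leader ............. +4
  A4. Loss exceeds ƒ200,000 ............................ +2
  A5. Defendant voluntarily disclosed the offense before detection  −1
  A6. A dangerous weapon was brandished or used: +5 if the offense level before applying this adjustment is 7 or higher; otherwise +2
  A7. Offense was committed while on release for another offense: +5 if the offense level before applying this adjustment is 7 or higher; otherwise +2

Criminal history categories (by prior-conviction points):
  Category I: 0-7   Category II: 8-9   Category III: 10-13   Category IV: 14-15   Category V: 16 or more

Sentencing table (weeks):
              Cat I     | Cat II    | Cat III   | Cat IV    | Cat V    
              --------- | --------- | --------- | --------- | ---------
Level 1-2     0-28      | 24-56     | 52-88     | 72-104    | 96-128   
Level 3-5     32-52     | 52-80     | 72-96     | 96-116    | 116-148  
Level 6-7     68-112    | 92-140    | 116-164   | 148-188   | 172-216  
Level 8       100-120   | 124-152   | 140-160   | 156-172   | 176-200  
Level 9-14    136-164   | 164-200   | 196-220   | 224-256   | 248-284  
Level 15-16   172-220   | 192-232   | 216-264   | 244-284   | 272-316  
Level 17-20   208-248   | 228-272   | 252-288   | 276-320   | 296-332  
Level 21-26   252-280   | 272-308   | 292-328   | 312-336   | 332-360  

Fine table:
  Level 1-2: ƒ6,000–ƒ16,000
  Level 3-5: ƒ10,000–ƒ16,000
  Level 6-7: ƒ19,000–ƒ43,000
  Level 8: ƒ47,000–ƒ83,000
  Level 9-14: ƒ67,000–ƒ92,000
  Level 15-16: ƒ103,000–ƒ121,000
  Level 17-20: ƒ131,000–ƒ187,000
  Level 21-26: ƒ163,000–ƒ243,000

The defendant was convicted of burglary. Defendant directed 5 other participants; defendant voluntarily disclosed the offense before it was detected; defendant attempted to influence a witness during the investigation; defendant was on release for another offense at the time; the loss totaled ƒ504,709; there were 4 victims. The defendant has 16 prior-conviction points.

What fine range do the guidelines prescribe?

ƒ163,000–ƒ243,000

Base offense level for burglary: 12.
A2 applies: 12 + 2 = 14.
A3 applies: 14 + 4 = 18.
A4 applies: 18 + 2 = 20.
A5 applies: 20 − 1 = 19.
A7 applies (level before this adjustment is 19 ≥ 7, so +5): 19 + 5 = 24.
Final offense level: 24.
Level 24 falls in the 21-26 band.
Fine table: Level 21-26 → ƒ163,000–ƒ243,000.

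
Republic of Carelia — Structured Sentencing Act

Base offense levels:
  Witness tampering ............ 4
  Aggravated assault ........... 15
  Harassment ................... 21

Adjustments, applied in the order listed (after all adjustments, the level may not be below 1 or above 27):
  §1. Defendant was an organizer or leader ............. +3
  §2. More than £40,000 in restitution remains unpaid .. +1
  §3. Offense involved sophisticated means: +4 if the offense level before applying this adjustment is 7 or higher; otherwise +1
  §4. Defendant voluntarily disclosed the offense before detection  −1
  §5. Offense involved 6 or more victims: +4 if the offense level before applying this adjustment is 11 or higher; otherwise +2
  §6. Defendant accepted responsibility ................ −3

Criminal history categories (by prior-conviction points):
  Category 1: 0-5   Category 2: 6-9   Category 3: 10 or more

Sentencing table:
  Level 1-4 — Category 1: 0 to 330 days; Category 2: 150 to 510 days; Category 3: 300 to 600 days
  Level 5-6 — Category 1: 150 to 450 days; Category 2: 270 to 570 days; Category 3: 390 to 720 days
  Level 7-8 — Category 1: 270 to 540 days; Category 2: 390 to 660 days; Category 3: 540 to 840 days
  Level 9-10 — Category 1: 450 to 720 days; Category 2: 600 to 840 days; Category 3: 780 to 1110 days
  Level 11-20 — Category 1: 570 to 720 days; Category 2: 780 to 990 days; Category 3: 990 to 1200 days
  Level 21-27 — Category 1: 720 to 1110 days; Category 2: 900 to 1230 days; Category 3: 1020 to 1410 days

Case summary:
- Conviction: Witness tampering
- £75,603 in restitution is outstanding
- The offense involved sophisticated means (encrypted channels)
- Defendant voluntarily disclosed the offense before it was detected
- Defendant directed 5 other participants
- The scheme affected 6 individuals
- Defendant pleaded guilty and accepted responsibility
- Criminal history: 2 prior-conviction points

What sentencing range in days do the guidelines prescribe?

570-720 days

Base offense level for witness tampering: 4.
§1 applies: 4 + 3 = 7.
§2 applies: 7 + 1 = 8.
§3 applies (level before this adjustment is 8 ≥ 7, so +4): 8 + 4 = 12.
§4 applies: 12 − 1 = 11.
§5 applies (level before this adjustment is 11 ≥ 11, so +4): 11 + 4 = 15.
§6 applies: 15 − 3 = 12.
Final offense level: 12.
Criminal history: 2 prior points → Category 1 (0-5).
Level 12 falls in the 11-20 band.
Grid: Level 11-20 × Category 1 = 570-720 days.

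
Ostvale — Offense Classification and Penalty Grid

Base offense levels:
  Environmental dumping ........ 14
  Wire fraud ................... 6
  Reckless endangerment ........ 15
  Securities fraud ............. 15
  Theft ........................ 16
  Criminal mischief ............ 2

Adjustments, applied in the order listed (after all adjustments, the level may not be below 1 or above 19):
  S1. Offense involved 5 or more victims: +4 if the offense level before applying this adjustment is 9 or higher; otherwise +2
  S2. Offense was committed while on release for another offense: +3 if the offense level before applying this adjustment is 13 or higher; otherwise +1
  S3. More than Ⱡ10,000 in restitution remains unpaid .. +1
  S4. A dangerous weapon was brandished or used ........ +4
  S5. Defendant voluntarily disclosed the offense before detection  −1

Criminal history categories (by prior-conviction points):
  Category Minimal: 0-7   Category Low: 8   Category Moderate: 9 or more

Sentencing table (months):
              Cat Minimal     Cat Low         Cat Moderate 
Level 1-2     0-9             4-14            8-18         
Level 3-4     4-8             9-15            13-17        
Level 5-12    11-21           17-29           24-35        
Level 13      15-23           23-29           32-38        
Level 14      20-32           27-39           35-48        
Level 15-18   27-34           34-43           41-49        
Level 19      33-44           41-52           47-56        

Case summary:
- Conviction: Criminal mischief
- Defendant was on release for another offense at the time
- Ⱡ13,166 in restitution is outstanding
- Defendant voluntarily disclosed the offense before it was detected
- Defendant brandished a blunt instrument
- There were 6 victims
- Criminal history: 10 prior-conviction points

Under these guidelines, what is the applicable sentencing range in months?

Base offense level for criminal mischief: 2.
S1 applies (level before this adjustment is 2 < 9, so +2): 2 + 2 = 4.
S2 applies (level before this adjustment is 4 < 13, so +1): 4 + 1 = 5.
S3 applies: 5 + 1 = 6.
S4 applies: 6 + 4 = 10.
S5 applies: 10 − 1 = 9.
Final offense level: 9.
Criminal history: 10 prior points → Category Moderate (9+).
Level 9 falls in the 5-12 band.
Grid: Level 5-12 × Category Moderate = 24-35 months.

24-35 months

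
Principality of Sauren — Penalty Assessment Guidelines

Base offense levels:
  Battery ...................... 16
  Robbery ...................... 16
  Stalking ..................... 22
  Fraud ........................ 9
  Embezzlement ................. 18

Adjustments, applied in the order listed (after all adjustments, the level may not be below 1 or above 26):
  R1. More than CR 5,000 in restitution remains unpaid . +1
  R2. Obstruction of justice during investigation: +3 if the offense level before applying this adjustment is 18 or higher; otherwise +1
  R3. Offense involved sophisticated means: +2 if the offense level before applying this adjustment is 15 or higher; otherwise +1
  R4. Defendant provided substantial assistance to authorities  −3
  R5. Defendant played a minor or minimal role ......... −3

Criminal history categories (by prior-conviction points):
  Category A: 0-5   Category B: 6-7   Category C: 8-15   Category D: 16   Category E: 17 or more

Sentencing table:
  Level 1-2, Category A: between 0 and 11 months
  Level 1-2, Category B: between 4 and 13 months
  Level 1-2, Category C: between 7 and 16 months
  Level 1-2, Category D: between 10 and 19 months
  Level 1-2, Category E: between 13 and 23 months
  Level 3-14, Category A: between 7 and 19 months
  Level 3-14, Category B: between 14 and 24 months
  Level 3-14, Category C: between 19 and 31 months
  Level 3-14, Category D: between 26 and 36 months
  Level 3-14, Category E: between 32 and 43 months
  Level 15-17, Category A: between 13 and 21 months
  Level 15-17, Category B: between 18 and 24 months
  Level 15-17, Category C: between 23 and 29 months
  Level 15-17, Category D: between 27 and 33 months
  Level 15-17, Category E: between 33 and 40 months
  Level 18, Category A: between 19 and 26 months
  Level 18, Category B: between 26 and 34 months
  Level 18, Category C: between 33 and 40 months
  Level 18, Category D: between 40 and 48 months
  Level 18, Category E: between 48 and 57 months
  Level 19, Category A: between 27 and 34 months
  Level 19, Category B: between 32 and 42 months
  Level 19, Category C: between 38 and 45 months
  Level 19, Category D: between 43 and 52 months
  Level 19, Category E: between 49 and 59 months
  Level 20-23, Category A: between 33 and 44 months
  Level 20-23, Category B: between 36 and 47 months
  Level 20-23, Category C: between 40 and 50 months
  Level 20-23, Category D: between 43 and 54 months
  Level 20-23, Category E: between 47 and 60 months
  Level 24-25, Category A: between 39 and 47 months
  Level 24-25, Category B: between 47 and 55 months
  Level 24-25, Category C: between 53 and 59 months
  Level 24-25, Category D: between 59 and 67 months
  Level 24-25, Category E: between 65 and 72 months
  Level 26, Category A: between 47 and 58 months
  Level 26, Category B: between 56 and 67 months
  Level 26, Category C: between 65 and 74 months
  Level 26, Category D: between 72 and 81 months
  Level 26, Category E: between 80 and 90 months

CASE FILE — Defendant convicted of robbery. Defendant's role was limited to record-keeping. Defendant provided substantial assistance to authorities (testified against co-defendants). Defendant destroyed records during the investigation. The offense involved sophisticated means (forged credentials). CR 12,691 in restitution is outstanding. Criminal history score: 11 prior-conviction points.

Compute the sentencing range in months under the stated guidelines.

Base offense level for robbery: 16.
R1 applies: 16 + 1 = 17.
R2 applies (level before this adjustment is 17 < 18, so +1): 17 + 1 = 18.
R3 applies (level before this adjustment is 18 ≥ 15, so +2): 18 + 2 = 20.
R4 applies: 20 − 3 = 17.
R5 applies: 17 − 3 = 14.
Final offense level: 14.
Criminal history: 11 prior points → Category C (8-15).
Level 14 falls in the 3-14 band.
Grid: Level 3-14 × Category C = 19-31 months.

19-31 months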